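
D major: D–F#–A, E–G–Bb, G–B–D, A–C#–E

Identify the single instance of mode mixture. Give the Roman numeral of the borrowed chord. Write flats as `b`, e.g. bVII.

ii°

D major has the diatonic set D, Em, F#m, G, A, Bm, C#dim. D–F#–A = D, G–B–D = G and A–C#–E = A all belong to that set. E–G–Bb is not: scale degree 2 in D major carries Em (ii). In D minor the chord on that degree is Edim, so here it functions as ii°, borrowed from the parallel minor.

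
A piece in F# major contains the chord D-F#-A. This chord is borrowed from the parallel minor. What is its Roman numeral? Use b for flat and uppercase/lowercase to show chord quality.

bVI

D is the lowered form of scale degree 6 in F# major (the diatonic degree 6 is D#). Diatonically F# major has D#m (vi) on that degree; D–F#–A is instead the major chord native to F# minor, so it takes the label bVI.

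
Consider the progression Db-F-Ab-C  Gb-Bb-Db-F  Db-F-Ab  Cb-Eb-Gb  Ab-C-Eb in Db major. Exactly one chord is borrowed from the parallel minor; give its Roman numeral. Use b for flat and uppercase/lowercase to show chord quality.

bVII

The diatonic triads in Db major are Db, Ebm, Fm, Gb, Ab, Bbm, Cdim. Of the given chords, Db–F–Ab–C = Dbmaj7, Gb–Bb–Db–F = Gbmaj7, Db–F–Ab = Db and Ab–C–Eb = Ab are diatonic. Cb–Eb–Gb is not: scale degree 7 in Db major carries Cdim (vii°). In Db minor the chord on that degree is Cb, so here it functions as bVII, borrowed from the parallel minor.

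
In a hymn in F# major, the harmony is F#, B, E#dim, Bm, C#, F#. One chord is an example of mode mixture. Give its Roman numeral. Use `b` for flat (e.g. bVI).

In F# major the diatonic chords are F#, G#m, A#m, B, C#, D#m, E#dim. F#, B, E#dim and C# are all diatonic. Bm (B–D–F#) is not: scale degree 4 in F# major carries B (IV). In F# minor the chord on that degree is Bm, so here it functions as iv, borrowed from the parallel minor.

iv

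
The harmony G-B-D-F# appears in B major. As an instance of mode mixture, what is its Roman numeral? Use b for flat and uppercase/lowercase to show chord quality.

bVImaj7

In B major scale degree 6 is G#; G is its lowered form, from B minor. G–B–D–F# is a major-seventh chord — the form found in B minor, not the diatonic vi (G#m). Borrowed into B major it is written bVImaj7.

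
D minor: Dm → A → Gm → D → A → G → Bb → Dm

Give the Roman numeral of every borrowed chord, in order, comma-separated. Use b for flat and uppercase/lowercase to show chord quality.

I, IV

In D minor (with V from harmonic minor) the diatonic chords are Dm, Edim, F, Gm, A, Bb, C. Of the given chords, Dm, A, Gm and Bb are diatonic. D (D–F#–A) doesn't fit — on degree 1 D minor would have Dm (i). D is the degree-1 chord of D major, so it is the borrowed I. G (G–B–D) is not: scale degree 4 in D minor carries Gm (iv). In D major the chord on that degree is G, so here it functions as IV, borrowed from the parallel major.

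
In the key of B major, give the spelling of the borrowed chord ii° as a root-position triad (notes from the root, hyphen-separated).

The root, C#, is scale degree 2 — the same note in B major and B minor; only the chord quality changes. Stacking thirds in B minor on C# gives C#–E–G.

C#-E-G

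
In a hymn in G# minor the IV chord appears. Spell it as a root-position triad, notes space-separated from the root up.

C# E# G#

IV is built on scale degree 4, which is C# in both G# minor and its parallel. Stacking thirds in G# major on C# gives C#–E#–G#.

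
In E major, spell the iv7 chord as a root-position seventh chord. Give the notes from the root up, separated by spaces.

A C E G

iv7 is built on scale degree 4, which is A in both E major and its parallel. Building the minor-seventh chord from the parallel minor on A: A–C–E–G.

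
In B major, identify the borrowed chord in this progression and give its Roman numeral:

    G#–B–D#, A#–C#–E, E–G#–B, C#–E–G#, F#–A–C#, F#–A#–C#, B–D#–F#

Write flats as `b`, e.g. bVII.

The diatonic triads in B major are B, C#m, D#m, E, F#, G#m, A#dim. G#–B–D# = G#m, A#–C#–E = A#dim, E–G#–B = E, C#–E–G# = C#m, F#–A#–C# = F# and B–D#–F# = B all belong to that set. But F#–A–C# is foreign: the diatonic V on degree 5 is F#, whereas F#m comes from B minor. It is labeled v.

v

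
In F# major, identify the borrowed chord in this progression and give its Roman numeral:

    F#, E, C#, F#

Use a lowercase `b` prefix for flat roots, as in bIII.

F# major has the diatonic set F#, G#m, A#m, B, C#, D#m, E#dim. F# and C# both belong to that set. E (E–G#–B) doesn't fit — on degree 7 F# major would have E#dim (vii°). E is the degree-7 chord of F# minor, so it is the borrowed bVII.

bVII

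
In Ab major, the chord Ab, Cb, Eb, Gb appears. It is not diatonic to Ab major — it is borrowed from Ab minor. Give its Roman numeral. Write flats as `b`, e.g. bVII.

i7

Ab is scale degree 1 in Ab major. The diatonic chord on degree 1 would be Ab (I), but Ab–Cb–Eb–Gb is the minor-seventh chord from Ab minor. As a borrowed chord it is labeled i7.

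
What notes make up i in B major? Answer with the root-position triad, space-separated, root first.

B D F#

The root, B, is scale degree 1 — the same note in B major and B minor; only the chord quality changes. In B minor the chord on B is B–D–F#.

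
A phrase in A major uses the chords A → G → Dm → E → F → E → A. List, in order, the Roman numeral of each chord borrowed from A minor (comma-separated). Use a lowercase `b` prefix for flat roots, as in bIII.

In A major the diatonic chords are A, Bm, C#m, D, E, F#m, G#dim. A and E both belong to that set. G (G–B–D) doesn't fit — on degree 7 A major would have G#dim (vii°). G is the degree-7 chord of A minor, so it is the borrowed bVII. Dm (D–F–A) is not: scale degree 4 in A major carries D (IV). In A minor the chord on that degree is Dm, so here it functions as iv, borrowed from the parallel minor. F (F–A–C) doesn't fit — on degree 6 A major would have F#m (vi). F is the degree-6 chord of A minor, so it is the borrowed bVI.

bVII, iv, bVI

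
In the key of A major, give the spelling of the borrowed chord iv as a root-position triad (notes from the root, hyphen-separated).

D-F-A

iv is built on scale degree 4, which is D in both A major and its parallel. Building the minor chord from the parallel minor on D: D–F–A.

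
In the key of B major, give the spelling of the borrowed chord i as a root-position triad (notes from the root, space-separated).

B D F#

i is built on scale degree 1, which is B in both B major and its parallel. Stacking thirds in B minor on B gives B–D–F#.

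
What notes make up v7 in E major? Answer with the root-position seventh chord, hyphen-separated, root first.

B-D-F#-A

The root, B, is scale degree 5 — the same note in E major and E minor; only the chord quality changes. In E minor the chord on B is B–D–F#–A.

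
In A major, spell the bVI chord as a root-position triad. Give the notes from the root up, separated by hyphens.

bVI is built on the lowered scale degree 6. In A major degree 6 is F#; lowered it becomes F. Building the major chord from the parallel minor on F: F–A–C.

F-A-C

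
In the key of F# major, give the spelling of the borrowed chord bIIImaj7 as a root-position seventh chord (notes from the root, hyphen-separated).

A-C#-E-G#

Scale degree 3 in F# major is A#. bIIImaj7 uses the lowered form, A, taken from F# minor. In F# minor the chord on A is A–C#–E–G#.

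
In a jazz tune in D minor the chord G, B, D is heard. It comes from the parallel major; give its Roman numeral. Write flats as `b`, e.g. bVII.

IV

The root G is the diatonic 4th degree of D minor; the borrowing shows in the chord quality. The diatonic chord on degree 4 would be Gm (iv), but G–B–D is the major chord from D major. As a borrowed chord it is labeled IV.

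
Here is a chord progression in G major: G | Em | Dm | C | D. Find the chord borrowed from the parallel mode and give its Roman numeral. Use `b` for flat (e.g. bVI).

v

In G major the diatonic chords are G, Am, Bm, C, D, Em, F#dim. G, Em, C and D are all diatonic. But Dm (D–F–A) is foreign: the diatonic V on degree 5 is D, whereas Dm comes from G minor. It is labeled v.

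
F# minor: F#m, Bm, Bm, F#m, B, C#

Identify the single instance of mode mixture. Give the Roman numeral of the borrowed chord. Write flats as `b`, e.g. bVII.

The diatonic triads in F# minor (with V from harmonic minor) are F#m, G#dim, A, Bm, C#, D, E. Of the given chords, F#m, Bm and C# are diatonic. B (B–D#–F#) is not: scale degree 4 in F# minor carries Bm (iv). In F# major the chord on that degree is B, so here it functions as IV, borrowed from the parallel major.

IV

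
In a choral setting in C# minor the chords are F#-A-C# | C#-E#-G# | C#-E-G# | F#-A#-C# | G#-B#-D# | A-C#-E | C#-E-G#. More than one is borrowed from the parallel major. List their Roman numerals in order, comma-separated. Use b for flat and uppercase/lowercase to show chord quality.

I, IV

The diatonic triads in C# minor (with V from harmonic minor) are C#m, D#dim, E, F#m, G#, A, B. Of the given chords, F#–A–C# = F#m, C#–E–G# = C#m, G#–B#–D# = G# and A–C#–E = A are diatonic. But C#–E#–G# is foreign: the diatonic i on degree 1 is C#m, whereas C# comes from C# major. It is labeled I. But F#–A#–C# is foreign: the diatonic iv on degree 4 is F#m, whereas F# comes from C# major. It is labeled IV.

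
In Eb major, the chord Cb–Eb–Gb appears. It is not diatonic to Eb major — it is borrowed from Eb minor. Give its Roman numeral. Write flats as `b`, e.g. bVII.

bVI

In Eb major scale degree 6 is C; Cb is its lowered form, from Eb minor. Diatonically Eb major has Cm (vi) on that degree; Cb–Eb–Gb is instead the major chord native to Eb minor, so it takes the label bVI.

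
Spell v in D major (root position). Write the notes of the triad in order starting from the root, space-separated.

A C E

The root, A, is scale degree 5 — the same note in D major and D minor; only the chord quality changes. Stacking thirds in D minor on A gives A–C–E.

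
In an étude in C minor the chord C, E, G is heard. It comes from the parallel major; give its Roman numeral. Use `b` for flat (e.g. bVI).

I

The root C is the diatonic 1st degree of C minor; the borrowing shows in the chord quality. The diatonic chord on degree 1 would be Cm (i), but C–E–G is the major chord from C major. As a borrowed chord it is labeled I.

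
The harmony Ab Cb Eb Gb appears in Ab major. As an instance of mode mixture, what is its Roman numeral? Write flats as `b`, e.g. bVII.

i7

The root Ab is the diatonic 1st degree of Ab major; the borrowing shows in the chord quality. Ab–Cb–Eb–Gb is a minor-seventh chord — the form found in Ab minor, not the diatonic I (Ab). Borrowed into Ab major it is written i7.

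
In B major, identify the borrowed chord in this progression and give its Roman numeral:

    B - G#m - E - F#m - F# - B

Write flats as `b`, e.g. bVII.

v

In B major the diatonic chords are B, C#m, D#m, E, F#, G#m, A#dim. Of the given chords, B, G#m, E and F# are diatonic. F#m (F#–A–C#) is not: scale degree 5 in B major carries F# (V). In B minor the chord on that degree is F#m, so here it functions as v, borrowed from the parallel minor.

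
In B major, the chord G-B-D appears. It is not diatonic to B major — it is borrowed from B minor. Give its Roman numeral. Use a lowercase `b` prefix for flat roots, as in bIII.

bVI

The root G is the lowered 6th scale degree — diatonically B major has G# there. G–B–D is a major chord — the form found in B minor, not the diatonic vi (G#m). Borrowed into B major it is written bVI.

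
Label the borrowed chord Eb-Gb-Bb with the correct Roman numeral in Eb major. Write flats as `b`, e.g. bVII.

The root Eb is the diatonic 1st degree of Eb major; the borrowing shows in the chord quality. Eb–Gb–Bb is a minor chord — the form found in Eb minor, not the diatonic I (Eb). Borrowed into Eb major it is written i.

i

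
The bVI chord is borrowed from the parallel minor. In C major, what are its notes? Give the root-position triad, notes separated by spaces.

Ab C Eb

bVI is built on the lowered scale degree 6. In C major degree 6 is A; lowered it becomes Ab. Stacking thirds in C minor on Ab gives Ab–C–Eb.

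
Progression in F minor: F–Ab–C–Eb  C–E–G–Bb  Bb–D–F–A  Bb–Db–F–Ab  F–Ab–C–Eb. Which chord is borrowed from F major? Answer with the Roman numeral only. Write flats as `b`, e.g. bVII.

The diatonic triads in F minor (with V from harmonic minor) are Fm, Gdim, Ab, Bbm, C, Db, Eb. Of the given chords, F–Ab–C–Eb = Fm7, C–E–G–Bb = C7 and Bb–Db–F–Ab = Bbm7 are diatonic. Bb–D–F–A is not: scale degree 4 in F minor carries Bbm (iv). In F major the chord on that degree is Bbmaj7, so here it functions as IVmaj7, borrowed from the parallel major.

IVmaj7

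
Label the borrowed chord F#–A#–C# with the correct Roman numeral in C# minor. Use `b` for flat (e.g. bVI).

IV

F# is scale degree 4 in C# minor. Diatonically C# minor has F#m (iv) on that degree; F#–A#–C# is instead the major chord native to C# major, so it takes the label IV.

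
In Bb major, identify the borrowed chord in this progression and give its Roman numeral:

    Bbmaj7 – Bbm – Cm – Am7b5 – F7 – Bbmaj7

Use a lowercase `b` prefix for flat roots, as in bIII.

Bb major has the diatonic set Bb, Cm, Dm, Eb, F, Gm, Adim. Bbmaj7, Cm, Am7b5 and F7 are all diatonic. Bbm (Bb–Db–F) doesn't fit — on degree 1 Bb major would have Bb (I). Bbm is the degree-1 chord of Bb minor, so it is the borrowed i.

i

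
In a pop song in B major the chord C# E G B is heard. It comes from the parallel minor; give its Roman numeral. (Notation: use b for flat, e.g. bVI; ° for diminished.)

The root C# is the diatonic 2nd degree of B major; the borrowing shows in the chord quality. Diatonically B major has C#m (ii) on that degree; C#–E–G–B is instead the half-diminished-seventh chord native to B minor, so it takes the label iiø7.

iiø7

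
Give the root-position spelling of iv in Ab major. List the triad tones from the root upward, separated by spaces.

The root, Db, is scale degree 4 — the same note in Ab major and Ab minor; only the chord quality changes. Building the minor chord from the parallel minor on Db: Db–Fb–Ab.

Db Fb Ab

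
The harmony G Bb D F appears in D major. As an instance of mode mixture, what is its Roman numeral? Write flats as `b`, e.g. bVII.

iv7

The root G is the diatonic 4th degree of D major; the borrowing shows in the chord quality. The diatonic chord on degree 4 would be G (IV), but G–Bb–D–F is the minor-seventh chord from D minor. As a borrowed chord it is labeled iv7.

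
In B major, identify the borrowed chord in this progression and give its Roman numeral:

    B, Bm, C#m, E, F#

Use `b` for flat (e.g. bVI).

In B major the diatonic chords are B, C#m, D#m, E, F#, G#m, A#dim. Of the given chords, B, C#m, E and F# are diatonic. Bm (B–D–F#) doesn't fit — on degree 1 B major would have B (I). Bm is the degree-1 chord of B minor, so it is the borrowed i.

i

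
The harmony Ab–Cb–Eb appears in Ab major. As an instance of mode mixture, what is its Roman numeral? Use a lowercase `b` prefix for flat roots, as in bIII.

Ab is scale degree 1 in Ab major. Ab–Cb–Eb is a minor chord — the form found in Ab minor, not the diatonic I (Ab). Borrowed into Ab major it is written i.

i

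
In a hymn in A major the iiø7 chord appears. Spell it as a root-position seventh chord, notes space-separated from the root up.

B D F A

The root, B, is scale degree 2 — the same note in A major and A minor; only the chord quality changes. Stacking thirds in A minor on B gives B–D–F–A.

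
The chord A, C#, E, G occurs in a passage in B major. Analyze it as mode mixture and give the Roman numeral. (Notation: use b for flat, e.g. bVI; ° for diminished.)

bVII7

In B major scale degree 7 is A#; A is its lowered form, from B minor. A–C#–E–G is a dominant-seventh chord — the form found in B minor, not the diatonic vii° (A#dim). Borrowed into B major it is written bVII7.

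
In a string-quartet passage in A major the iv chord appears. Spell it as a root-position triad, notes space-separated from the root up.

The root, D, is scale degree 4 — the same note in A major and A minor; only the chord quality changes. Stacking thirds in A minor on D gives D–F–A.

D F A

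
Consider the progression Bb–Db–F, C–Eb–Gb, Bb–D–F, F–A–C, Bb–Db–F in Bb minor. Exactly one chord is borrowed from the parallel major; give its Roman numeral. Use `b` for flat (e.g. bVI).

In Bb minor (with V from harmonic minor) the diatonic chords are Bbm, Cdim, Db, Ebm, F, Gb, Ab. Bb–Db–F = Bbm, C–Eb–Gb = Cdim and F–A–C = F all belong to that set. Bb–D–F is not: scale degree 1 in Bb minor carries Bbm (i). In Bb major the chord on that degree is Bb, so here it functions as I, borrowed from the parallel major.

I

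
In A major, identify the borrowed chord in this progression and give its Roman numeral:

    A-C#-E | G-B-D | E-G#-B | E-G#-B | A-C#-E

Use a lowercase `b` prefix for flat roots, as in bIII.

The diatonic triads in A major are A, Bm, C#m, D, E, F#m, G#dim. A–C#–E = A and E–G#–B = E both belong to that set. G–B–D is not: scale degree 7 in A major carries G#dim (vii°). In A minor the chord on that degree is G, so here it functions as bVII, borrowed from the parallel minor.

bVII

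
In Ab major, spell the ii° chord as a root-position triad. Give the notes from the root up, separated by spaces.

The root, Bb, is scale degree 2 — the same note in Ab major and Ab minor; only the chord quality changes. In Ab minor the chord on Bb is Bb–Db–Fb.

Bb Db Fb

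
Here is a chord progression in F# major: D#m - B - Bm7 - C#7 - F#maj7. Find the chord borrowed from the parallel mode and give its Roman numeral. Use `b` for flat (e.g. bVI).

iv7

F# major has the diatonic set F#, G#m, A#m, B, C#, D#m, E#dim. D#m, B, C#7 and F#maj7 are all diatonic. But Bm7 (B–D–F#–A) is foreign: the diatonic IV on degree 4 is B, whereas Bm7 comes from F# minor. It is labeled iv7.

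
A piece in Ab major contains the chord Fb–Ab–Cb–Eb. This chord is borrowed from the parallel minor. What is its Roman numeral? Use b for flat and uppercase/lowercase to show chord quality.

bVImaj7

Fb is the lowered form of scale degree 6 in Ab major (the diatonic degree 6 is F). Fb–Ab–Cb–Eb is a major-seventh chord — the form found in Ab minor, not the diatonic vi (Fm). Borrowed into Ab major it is written bVImaj7.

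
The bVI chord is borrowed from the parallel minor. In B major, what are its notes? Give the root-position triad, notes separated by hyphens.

G-B-D

The root of bVI is the lowered 6th degree: G# becomes G. Building the major chord from the parallel minor on G: G–B–D.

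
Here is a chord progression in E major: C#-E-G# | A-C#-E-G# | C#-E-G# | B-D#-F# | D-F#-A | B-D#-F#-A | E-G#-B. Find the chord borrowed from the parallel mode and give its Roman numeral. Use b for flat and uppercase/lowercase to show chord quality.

In E major the diatonic chords are E, F#m, G#m, A, B, C#m, D#dim. C#–E–G# = C#m, A–C#–E–G# = Amaj7, B–D#–F# = B, B–D#–F#–A = B7 and E–G#–B = E all belong to that set. But D–F#–A is foreign: the diatonic vii° on degree 7 is D#dim, whereas D comes from E minor. It is labeled bVII.

bVII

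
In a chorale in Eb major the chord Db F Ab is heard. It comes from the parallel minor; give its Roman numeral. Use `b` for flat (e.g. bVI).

bVII

Db is the lowered form of scale degree 7 in Eb major (the diatonic degree 7 is D). Diatonically Eb major has Ddim (vii°) on that degree; Db–F–Ab is instead the major chord native to Eb minor, so it takes the label bVII.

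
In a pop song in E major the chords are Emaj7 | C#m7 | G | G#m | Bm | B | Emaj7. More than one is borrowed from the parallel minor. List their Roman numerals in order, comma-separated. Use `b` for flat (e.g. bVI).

bIII, v

E major has the diatonic set E, F#m, G#m, A, B, C#m, D#dim. Emaj7, C#m7, G#m and B are all diatonic. But G (G–B–D) is foreign: the diatonic iii on degree 3 is G#m, whereas G comes from E minor. It is labeled bIII. Bm (B–D–F#) doesn't fit — on degree 5 E major would have B (V). Bm is the degree-5 chord of E minor, so it is the borrowed v.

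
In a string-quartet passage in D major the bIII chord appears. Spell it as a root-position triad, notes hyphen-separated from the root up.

F-A-C

Scale degree 3 in D major is F#. bIII uses the lowered form, F, taken from D minor. In D minor the chord on F is F–A–C.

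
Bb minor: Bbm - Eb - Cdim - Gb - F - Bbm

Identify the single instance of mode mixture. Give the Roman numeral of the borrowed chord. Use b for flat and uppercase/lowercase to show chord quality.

IV

The diatonic triads in Bb minor (with V from harmonic minor) are Bbm, Cdim, Db, Ebm, F, Gb, Ab. Of the given chords, Bbm, Cdim, Gb and F are diatonic. Eb (Eb–G–Bb) is not: scale degree 4 in Bb minor carries Ebm (iv). In Bb major the chord on that degree is Eb, so here it functions as IV, borrowed from the parallel major.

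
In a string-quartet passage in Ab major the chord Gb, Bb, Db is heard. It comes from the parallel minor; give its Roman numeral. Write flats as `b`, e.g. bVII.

bVII

Gb is the lowered form of scale degree 7 in Ab major (the diatonic degree 7 is G). Diatonically Ab major has Gdim (vii°) on that degree; Gb–Bb–Db is instead the major chord native to Ab minor, so it takes the label bVII.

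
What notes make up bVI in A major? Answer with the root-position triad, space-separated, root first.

F A C

The root of bVI is the lowered 6th degree: F# becomes F. Stacking thirds in A minor on F gives F–A–C.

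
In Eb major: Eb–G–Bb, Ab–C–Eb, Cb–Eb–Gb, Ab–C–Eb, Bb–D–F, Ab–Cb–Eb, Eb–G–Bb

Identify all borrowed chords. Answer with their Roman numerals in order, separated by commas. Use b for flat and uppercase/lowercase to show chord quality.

bVI, iv

Eb major has the diatonic set Eb, Fm, Gm, Ab, Bb, Cm, Ddim. Eb–G–Bb = Eb, Ab–C–Eb = Ab and Bb–D–F = Bb all belong to that set. Cb–Eb–Gb is not: scale degree 6 in Eb major carries Cm (vi). In Eb minor the chord on that degree is Cb, so here it functions as bVI, borrowed from the parallel minor. But Ab–Cb–Eb is foreign: the diatonic IV on degree 4 is Ab, whereas Abm comes from Eb minor. It is labeled iv.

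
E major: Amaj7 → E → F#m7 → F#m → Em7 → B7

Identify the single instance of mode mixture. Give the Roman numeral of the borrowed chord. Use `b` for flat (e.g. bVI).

In E major the diatonic chords are E, F#m, G#m, A, B, C#m, D#dim. Amaj7, E, F#m7, F#m and B7 all belong to that set. Em7 (E–G–B–D) doesn't fit — on degree 1 E major would have E (I). Em7 is the degree-1 chord of E minor, so it is the borrowed i7.

i7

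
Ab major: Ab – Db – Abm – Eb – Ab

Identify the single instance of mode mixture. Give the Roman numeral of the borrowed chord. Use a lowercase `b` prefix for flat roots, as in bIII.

i

In Ab major the diatonic chords are Ab, Bbm, Cm, Db, Eb, Fm, Gdim. Of the given chords, Ab, Db and Eb are diatonic. Abm (Ab–Cb–Eb) doesn't fit — on degree 1 Ab major would have Ab (I). Abm is the degree-1 chord of Ab minor, so it is the borrowed i.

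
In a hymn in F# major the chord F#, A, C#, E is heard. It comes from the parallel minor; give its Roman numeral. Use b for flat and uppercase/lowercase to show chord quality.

i7

F# is scale degree 1 in F# major. The diatonic chord on degree 1 would be F# (I), but F#–A–C#–E is the minor-seventh chord from F# minor. As a borrowed chord it is labeled i7.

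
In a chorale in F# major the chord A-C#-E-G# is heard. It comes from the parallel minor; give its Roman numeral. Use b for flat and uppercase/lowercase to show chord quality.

In F# major scale degree 3 is A#; A is its lowered form, from F# minor. A–C#–E–G# is a major-seventh chord — the form found in F# minor, not the diatonic iii (A#m). Borrowed into F# major it is written bIIImaj7.

bIIImaj7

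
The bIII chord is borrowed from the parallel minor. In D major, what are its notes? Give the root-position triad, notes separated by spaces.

F A C

Scale degree 3 in D major is F#. bIII uses the lowered form, F, taken from D minor. Stacking thirds in D minor on F gives F–A–C.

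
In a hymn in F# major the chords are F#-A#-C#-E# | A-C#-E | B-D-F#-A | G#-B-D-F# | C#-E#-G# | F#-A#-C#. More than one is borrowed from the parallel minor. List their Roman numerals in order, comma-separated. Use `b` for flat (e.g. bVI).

bIII, iv7, iiø7

F# major has the diatonic set F#, G#m, A#m, B, C#, D#m, E#dim. F#–A#–C#–E# = F#maj7, C#–E#–G# = C# and F#–A#–C# = F# all belong to that set. A–C#–E doesn't fit — on degree 3 F# major would have A#m (iii). A is the degree-3 chord of F# minor, so it is the borrowed bIII. B–D–F#–A is not: scale degree 4 in F# major carries B (IV). In F# minor the chord on that degree is Bm7, so here it functions as iv7, borrowed from the parallel minor. G#–B–D–F# is not: scale degree 2 in F# major carries G#m (ii). In F# minor the chord on that degree is G#m7b5, so here it functions as iiø7, borrowed from the parallel minor.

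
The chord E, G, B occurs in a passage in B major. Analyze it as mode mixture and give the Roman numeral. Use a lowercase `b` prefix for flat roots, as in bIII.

iv

E is scale degree 4 in B major. Diatonically B major has E (IV) on that degree; E–G–B is instead the minor chord native to B minor, so it takes the label iv.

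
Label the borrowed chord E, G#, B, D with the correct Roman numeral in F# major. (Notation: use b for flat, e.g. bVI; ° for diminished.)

bVII7

The root E is the lowered 7th scale degree — diatonically F# major has E# there. E–G#–B–D is a dominant-seventh chord — the form found in F# minor, not the diatonic vii° (E#dim). Borrowed into F# major it is written bVII7.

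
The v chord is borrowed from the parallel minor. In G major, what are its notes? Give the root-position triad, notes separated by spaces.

D F A

The root, D, is scale degree 5 — the same note in G major and G minor; only the chord quality changes. In G minor the chord on D is D–F–A.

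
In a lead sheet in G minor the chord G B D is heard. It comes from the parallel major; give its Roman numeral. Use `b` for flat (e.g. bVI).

The root G is the diatonic 1st degree of G minor; the borrowing shows in the chord quality. G–B–D is a major chord — the form found in G major, not the diatonic i (Gm). Borrowed into G minor it is written I.

I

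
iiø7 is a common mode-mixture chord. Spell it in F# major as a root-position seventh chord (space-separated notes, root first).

G# B D F#

iiø7 is built on scale degree 2, which is G# in both F# major and its parallel. In F# minor the chord on G# is G#–B–D–F#.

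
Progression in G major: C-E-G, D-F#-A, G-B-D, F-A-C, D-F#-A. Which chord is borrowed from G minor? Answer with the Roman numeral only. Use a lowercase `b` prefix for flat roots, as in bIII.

bVII

In G major the diatonic chords are G, Am, Bm, C, D, Em, F#dim. C–E–G = C, D–F#–A = D and G–B–D = G are all diatonic. F–A–C doesn't fit — on degree 7 G major would have F#dim (vii°). F is the degree-7 chord of G minor, so it is the borrowed bVII.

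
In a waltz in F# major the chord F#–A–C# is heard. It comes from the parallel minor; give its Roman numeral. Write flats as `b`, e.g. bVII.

i

The root F# is the diatonic 1st degree of F# major; the borrowing shows in the chord quality. F#–A–C# is a minor chord — the form found in F# minor, not the diatonic I (F#). Borrowed into F# major it is written i.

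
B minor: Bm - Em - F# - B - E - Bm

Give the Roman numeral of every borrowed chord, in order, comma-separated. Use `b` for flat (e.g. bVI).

I, IV

The diatonic triads in B minor (with V from harmonic minor) are Bm, C#dim, D, Em, F#, G, A. Of the given chords, Bm, Em and F# are diatonic. B (B–D#–F#) is not: scale degree 1 in B minor carries Bm (i). In B major the chord on that degree is B, so here it functions as I, borrowed from the parallel major. E (E–G#–B) doesn't fit — on degree 4 B minor would have Em (iv). E is the degree-4 chord of B major, so it is the borrowed IV.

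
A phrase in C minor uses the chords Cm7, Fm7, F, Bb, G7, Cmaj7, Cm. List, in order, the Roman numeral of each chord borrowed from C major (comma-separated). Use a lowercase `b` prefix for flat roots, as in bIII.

C minor has the diatonic set Cm, Ddim, Eb, Fm, G, Ab, Bb (with V from harmonic minor). Of the given chords, Cm7, Fm7, Bb, G7 and Cm are diatonic. F (F–A–C) is not: scale degree 4 in C minor carries Fm (iv). In C major the chord on that degree is F, so here it functions as IV, borrowed from the parallel major. Cmaj7 (C–E–G–B) is not: scale degree 1 in C minor carries Cm (i). In C major the chord on that degree is Cmaj7, so here it functions as Imaj7, borrowed from the parallel major.

IV, Imaj7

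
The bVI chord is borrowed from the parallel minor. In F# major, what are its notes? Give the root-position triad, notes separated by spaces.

Scale degree 6 in F# major is D#. bVI uses the lowered form, D, taken from F# minor. In F# minor the chord on D is D–F#–A.

D F# A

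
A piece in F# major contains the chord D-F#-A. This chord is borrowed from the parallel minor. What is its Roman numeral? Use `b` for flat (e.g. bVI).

bVI

In F# major scale degree 6 is D#; D is its lowered form, from F# minor. D–F#–A is a major chord — the form found in F# minor, not the diatonic vi (D#m). Borrowed into F# major it is written bVI.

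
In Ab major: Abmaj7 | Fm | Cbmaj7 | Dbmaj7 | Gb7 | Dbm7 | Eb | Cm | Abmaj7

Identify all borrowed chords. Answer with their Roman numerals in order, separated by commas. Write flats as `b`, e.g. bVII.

bIIImaj7, bVII7, iv7

The diatonic triads in Ab major are Ab, Bbm, Cm, Db, Eb, Fm, Gdim. Abmaj7, Fm, Dbmaj7, Eb and Cm are all diatonic. Cbmaj7 (Cb–Eb–Gb–Bb) doesn't fit — on degree 3 Ab major would have Cm (iii). Cbmaj7 is the degree-3 chord of Ab minor, so it is the borrowed bIIImaj7. But Gb7 (Gb–Bb–Db–Fb) is foreign: the diatonic vii° on degree 7 is Gdim, whereas Gb7 comes from Ab minor. It is labeled bVII7. But Dbm7 (Db–Fb–Ab–Cb) is foreign: the diatonic IV on degree 4 is Db, whereas Dbm7 comes from Ab minor. It is labeled iv7.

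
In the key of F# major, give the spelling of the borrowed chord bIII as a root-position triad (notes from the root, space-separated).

A C# E

Scale degree 3 in F# major is A#. bIII uses the lowered form, A, taken from F# minor. In F# minor the chord on A is A–C#–E.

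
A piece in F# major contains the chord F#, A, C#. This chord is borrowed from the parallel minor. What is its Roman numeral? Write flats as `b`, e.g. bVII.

F# is scale degree 1 in F# major. The diatonic chord on degree 1 would be F# (I), but F#–A–C# is the minor chord from F# minor. As a borrowed chord it is labeled i.

i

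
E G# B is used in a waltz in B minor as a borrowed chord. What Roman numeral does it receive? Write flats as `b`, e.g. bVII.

IV

The root E is the diatonic 4th degree of B minor; the borrowing shows in the chord quality. Diatonically B minor has Em (iv) on that degree; E–G#–B is instead the major chord native to B major, so it takes the label IV.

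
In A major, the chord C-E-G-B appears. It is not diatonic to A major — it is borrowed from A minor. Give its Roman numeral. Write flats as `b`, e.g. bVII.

bIIImaj7

In A major scale degree 3 is C#; C is its lowered form, from A minor. Diatonically A major has C#m (iii) on that degree; C–E–G–B is instead the major-seventh chord native to A minor, so it takes the label bIIImaj7.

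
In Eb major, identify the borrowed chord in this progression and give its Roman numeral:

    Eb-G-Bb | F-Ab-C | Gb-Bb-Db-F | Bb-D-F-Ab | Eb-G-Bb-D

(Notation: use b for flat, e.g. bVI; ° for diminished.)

Eb major has the diatonic set Eb, Fm, Gm, Ab, Bb, Cm, Ddim. Of the given chords, Eb–G–Bb = Eb, F–Ab–C = Fm, Bb–D–F–Ab = Bb7 and Eb–G–Bb–D = Ebmaj7 are diatonic. Gb–Bb–Db–F doesn't fit — on degree 3 Eb major would have Gm (iii). Gbmaj7 is the degree-3 chord of Eb minor, so it is the borrowed bIIImaj7.

bIIImaj7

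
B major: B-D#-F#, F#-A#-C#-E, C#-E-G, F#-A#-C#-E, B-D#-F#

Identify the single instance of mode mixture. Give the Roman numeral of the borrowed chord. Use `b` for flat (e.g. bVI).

The diatonic triads in B major are B, C#m, D#m, E, F#, G#m, A#dim. B–D#–F# = B and F#–A#–C#–E = F#7 are both diatonic. But C#–E–G is foreign: the diatonic ii on degree 2 is C#m, whereas C#dim comes from B minor. It is labeled ii°.

ii°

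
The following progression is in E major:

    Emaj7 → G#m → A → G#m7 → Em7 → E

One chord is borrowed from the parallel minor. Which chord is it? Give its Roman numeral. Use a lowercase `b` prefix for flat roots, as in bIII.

i7

In E major the diatonic chords are E, F#m, G#m, A, B, C#m, D#dim. Of the given chords, Emaj7, G#m, A, G#m7 and E are diatonic. Em7 (E–G–B–D) doesn't fit — on degree 1 E major would have E (I). Em7 is the degree-1 chord of E minor, so it is the borrowed i7.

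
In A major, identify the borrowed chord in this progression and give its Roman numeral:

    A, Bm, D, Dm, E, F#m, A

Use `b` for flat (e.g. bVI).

In A major the diatonic chords are A, Bm, C#m, D, E, F#m, G#dim. A, Bm, D, E and F#m are all diatonic. Dm (D–F–A) is not: scale degree 4 in A major carries D (IV). In A minor the chord on that degree is Dm, so here it functions as iv, borrowed from the parallel minor.

iv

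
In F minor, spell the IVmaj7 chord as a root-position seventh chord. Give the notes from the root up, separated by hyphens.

Bb-D-F-A

IVmaj7 is built on scale degree 4, which is Bb in both F minor and its parallel. Stacking thirds in F major on Bb gives Bb–D–F–A.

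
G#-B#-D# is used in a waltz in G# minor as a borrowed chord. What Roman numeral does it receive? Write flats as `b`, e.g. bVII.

I

G# is scale degree 1 in G# minor. G#–B#–D# is a major chord — the form found in G# major, not the diatonic i (G#m). Borrowed into G# minor it is written I.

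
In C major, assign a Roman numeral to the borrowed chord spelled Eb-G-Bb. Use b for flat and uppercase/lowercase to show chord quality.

Eb is the lowered form of scale degree 3 in C major (the diatonic degree 3 is E). Diatonically C major has Em (iii) on that degree; Eb–G–Bb is instead the major chord native to C minor, so it takes the label bIII.

bIII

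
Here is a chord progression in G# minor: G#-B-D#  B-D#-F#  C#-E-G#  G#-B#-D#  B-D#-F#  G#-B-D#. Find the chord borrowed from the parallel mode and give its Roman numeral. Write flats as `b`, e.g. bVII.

I

The diatonic triads in G# minor (with V from harmonic minor) are G#m, A#dim, B, C#m, D#, E, F#. G#–B–D# = G#m, B–D#–F# = B and C#–E–G# = C#m are all diatonic. G#–B#–D# is not: scale degree 1 in G# minor carries G#m (i). In G# major the chord on that degree is G#, so here it functions as I, borrowed from the parallel major.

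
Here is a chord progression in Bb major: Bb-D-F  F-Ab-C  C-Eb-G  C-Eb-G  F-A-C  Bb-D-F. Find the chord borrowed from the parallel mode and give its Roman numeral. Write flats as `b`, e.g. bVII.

v

The diatonic triads in Bb major are Bb, Cm, Dm, Eb, F, Gm, Adim. Bb–D–F = Bb, C–Eb–G = Cm and F–A–C = F all belong to that set. F–Ab–C doesn't fit — on degree 5 Bb major would have F (V). Fm is the degree-5 chord of Bb minor, so it is the borrowed v.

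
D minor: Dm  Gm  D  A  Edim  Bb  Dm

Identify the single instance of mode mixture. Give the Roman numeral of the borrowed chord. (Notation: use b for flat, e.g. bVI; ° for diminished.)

D minor has the diatonic set Dm, Edim, F, Gm, A, Bb, C (with V from harmonic minor). Of the given chords, Dm, Gm, A, Edim and Bb are diatonic. D (D–F#–A) doesn't fit — on degree 1 D minor would have Dm (i). D is the degree-1 chord of D major, so it is the borrowed I.

I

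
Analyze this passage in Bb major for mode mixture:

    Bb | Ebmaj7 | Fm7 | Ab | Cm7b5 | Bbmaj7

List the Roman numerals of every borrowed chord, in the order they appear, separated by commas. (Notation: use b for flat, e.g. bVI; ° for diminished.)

v7, bVII, iiø7

Bb major has the diatonic set Bb, Cm, Dm, Eb, F, Gm, Adim. Bb, Ebmaj7 and Bbmaj7 all belong to that set. But Fm7 (F–Ab–C–Eb) is foreign: the diatonic V on degree 5 is F, whereas Fm7 comes from Bb minor. It is labeled v7. Ab (Ab–C–Eb) doesn't fit — on degree 7 Bb major would have Adim (vii°). Ab is the degree-7 chord of Bb minor, so it is the borrowed bVII. But Cm7b5 (C–Eb–Gb–Bb) is foreign: the diatonic ii on degree 2 is Cm, whereas Cm7b5 comes from Bb minor. It is labeled iiø7.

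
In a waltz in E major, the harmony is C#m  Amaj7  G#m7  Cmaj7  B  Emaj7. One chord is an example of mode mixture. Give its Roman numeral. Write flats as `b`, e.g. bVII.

The diatonic triads in E major are E, F#m, G#m, A, B, C#m, D#dim. C#m, Amaj7, G#m7, B and Emaj7 are all diatonic. Cmaj7 (C–E–G–B) is not: scale degree 6 in E major carries C#m (vi). In E minor the chord on that degree is Cmaj7, so here it functions as bVImaj7, borrowed from the parallel minor.

bVImaj7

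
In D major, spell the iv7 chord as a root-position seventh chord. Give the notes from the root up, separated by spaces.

The root, G, is scale degree 4 — the same note in D major and D minor; only the chord quality changes. Stacking thirds in D minor on G gives G–Bb–D–F.

G Bb D F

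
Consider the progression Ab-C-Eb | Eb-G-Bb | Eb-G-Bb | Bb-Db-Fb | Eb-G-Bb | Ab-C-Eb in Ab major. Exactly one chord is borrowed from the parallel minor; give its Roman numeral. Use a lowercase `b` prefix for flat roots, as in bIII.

ii°

The diatonic triads in Ab major are Ab, Bbm, Cm, Db, Eb, Fm, Gdim. Of the given chords, Ab–C–Eb = Ab and Eb–G–Bb = Eb are diatonic. Bb–Db–Fb doesn't fit — on degree 2 Ab major would have Bbm (ii). Bbdim is the degree-2 chord of Ab minor, so it is the borrowed ii°.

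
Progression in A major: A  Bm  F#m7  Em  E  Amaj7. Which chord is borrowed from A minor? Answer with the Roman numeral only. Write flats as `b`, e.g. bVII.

The diatonic triads in A major are A, Bm, C#m, D, E, F#m, G#dim. A, Bm, F#m7, E and Amaj7 are all diatonic. Em (E–G–B) is not: scale degree 5 in A major carries E (V). In A minor the chord on that degree is Em, so here it functions as v, borrowed from the parallel minor.

v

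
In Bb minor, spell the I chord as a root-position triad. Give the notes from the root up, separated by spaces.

I is built on scale degree 1, which is Bb in both Bb minor and its parallel. In Bb major the chord on Bb is Bb–D–F.

Bb D F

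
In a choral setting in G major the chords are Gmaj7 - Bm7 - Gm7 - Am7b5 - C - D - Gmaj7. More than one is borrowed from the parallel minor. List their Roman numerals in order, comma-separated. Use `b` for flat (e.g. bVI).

i7, iiø7

The diatonic triads in G major are G, Am, Bm, C, D, Em, F#dim. Of the given chords, Gmaj7, Bm7, C and D are diatonic. But Gm7 (G–Bb–D–F) is foreign: the diatonic I on degree 1 is G, whereas Gm7 comes from G minor. It is labeled i7. Am7b5 (A–C–Eb–G) doesn't fit — on degree 2 G major would have Am (ii). Am7b5 is the degree-2 chord of G minor, so it is the borrowed iiø7.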